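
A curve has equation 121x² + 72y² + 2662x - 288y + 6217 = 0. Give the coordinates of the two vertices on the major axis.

(-11, -9) and (-11, 13)

121(x² + 22x) + 72(y² - 4y) = -6217
121(x + 11)² + 72(y - 2)² = -6217 + 14641 + 288 = 8712
Divide by 8712: (x + 11)²/72 + (y - 2)²/121 = 1
Ellipse, center (-11, 2), major axis vertical; a² = 121, b² = 72.
a = 11. Vertices at (h, k ± a).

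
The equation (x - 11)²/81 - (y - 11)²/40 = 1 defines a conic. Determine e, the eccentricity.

Center (11, 11). The positive term is the x-term, so the transverse axis is horizontal; a² = 81, b² = 40.
c² = a² + b² = 121, so c = 11.
e = c/a = 11/9.

e = 11/9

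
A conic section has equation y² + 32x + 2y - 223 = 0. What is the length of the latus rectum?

Only y is squared. Complete the square in y: (y + 1)² = -32(x - 7).
Vertex (7, -1); 4p = -32 so p = -8. Opens left.
Latus rectum length = |4p| = 32.

32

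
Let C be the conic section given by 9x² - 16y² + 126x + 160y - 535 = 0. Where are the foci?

Collect terms: 9(x² + 14x) -16(y² - 10y) = 535
9(x + 7)² -16(y - 5)² = 535 + 441 - 400 = 576
Dividing both sides by 576: (x + 7)²/64 - (y - 5)²/36 = 1
Hyperbola, center (-7, 5), transverse axis horizontal; a² = 64, b² = 36.
c² = a² + b² = 64 + 36 = 100, so c = 10.
Foci lie on the horizontal axis through the center: (h ± c, k).

(-17, 5) and (3, 5)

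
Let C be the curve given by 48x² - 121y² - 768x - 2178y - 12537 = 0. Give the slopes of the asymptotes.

4√3/11 and -4√3/11

Group the x- and y-terms: 48(x² - 16x) -121(y² + 18y) = 12537
Completing the square gives 48(x - 8)² -121(y + 9)² = 12537 + 3072 - 9801 = 5808.
Dividing both sides by 5808: (x - 8)²/121 - (y + 9)²/48 = 1
Hyperbola, center (8, -9), transverse axis horizontal; a² = 121, b² = 48.
For a horizontal hyperbola the asymptotes have slope ±b/a.
Here that is ±4√3/11.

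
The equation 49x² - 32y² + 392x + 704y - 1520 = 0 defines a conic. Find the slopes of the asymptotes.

7√2/8 and -7√2/8

49(x² + 8x) -32(y² - 22y) = 1520
49(x + 4)² -32(y - 11)² = 1520 + 784 - 3872 = -1568
Divide by -1568: (y - 11)²/49 - (x + 4)²/32 = 1
Hyperbola, center (-4, 11), transverse axis vertical; a² = 49, b² = 32.
For a vertical hyperbola the asymptotes have slope ±a/b.
Here that is ±7/4√2 = ±7√2/8.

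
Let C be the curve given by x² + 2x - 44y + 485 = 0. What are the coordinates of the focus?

(-1, 22)

Only x is squared. Complete the square in x: (x + 1)² = 44(y - 11).
Vertex (-1, 11); 4p = 44 so p = 11. Opens up.
Focus is p units from the vertex along the axis: (h, k + p).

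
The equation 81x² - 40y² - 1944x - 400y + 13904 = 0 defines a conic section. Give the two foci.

(12, -16) and (12, 6)

Group the x- and y-terms: 81(x² - 24x) -40(y² + 10y) = -13904
Complete the square in x and y: 81(x - 12)² -40(y + 5)² = -13904 + 11664 - 1000 = -3240
Dividing both sides by -3240: (y + 5)²/81 - (x - 12)²/40 = 1
Hyperbola, center (12, -5), transverse axis vertical; a² = 81, b² = 40.
c² = a² + b² = 81 + 40 = 121, so c = 11.
Foci lie on the vertical axis through the center: (h, k ± c).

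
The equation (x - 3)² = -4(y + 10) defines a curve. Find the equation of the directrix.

y = -9

Vertex (3, -10); 4p = -4 so p = -1. Opens down.
Directrix is the horizontal line y = k − p = -10 − (-1) = -9.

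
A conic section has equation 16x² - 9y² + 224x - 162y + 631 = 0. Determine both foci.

(-7, -19) and (-7, 1)

Group: 16(x² + 14x) -9(y² + 18y) = -631
16(x + 7)² -9(y + 9)² = -631 + 784 - 729 = -576
Divide by -576: (y + 9)²/64 - (x + 7)²/36 = 1
Hyperbola, center (-7, -9), transverse axis vertical; a² = 64, b² = 36.
c² = a² + b² = 64 + 36 = 100, so c = 10.
Foci lie on the vertical axis through the center: (h, k ± c).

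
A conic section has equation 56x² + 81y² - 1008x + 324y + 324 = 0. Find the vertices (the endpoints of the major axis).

(0, -2) and (18, -2)

Rearranging, 56(x² - 18x) + 81(y² + 4y) = -324.
56(x - 9)² + 81(y + 2)² = -324 + 4536 + 324 = 4536
Divide through by 4536 to get (x - 9)²/81 + (y + 2)²/56 = 1.
Ellipse, center (9, -2), major axis horizontal; a² = 81, b² = 56.
a = 9. Vertices at (h ± a, k).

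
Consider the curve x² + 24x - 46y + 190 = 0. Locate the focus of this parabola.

Only x is squared. Complete the square in x: (x + 12)² = 46(y - 1).
Vertex (-12, 1); 4p = 46 so p = 23/2. Opens up.
Focus is p units from the vertex along the axis: (h, k + p).

(-12, 25/2)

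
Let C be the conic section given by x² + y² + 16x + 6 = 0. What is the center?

(-8, 0)

Rearranging, (x² + 16x) + 1y² = -6.
Complete the square in x and y: (x + 8)² + y² = -6 + 64 + 0 = 58
So (x + 8)² + y² = 58.
Circle centered at (-8, 0) with r² = 58.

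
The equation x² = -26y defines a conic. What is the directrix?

y = 13/2

Vertex (0, 0); 4p = -26 so p = -13/2. Opens down.
Directrix is the horizontal line y = k − p = 0 − (-13/2) = 13/2.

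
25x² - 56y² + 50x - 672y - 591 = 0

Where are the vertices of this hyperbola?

Group: 25(x² + 2x) -56(y² + 12y) = 591
25(x + 1)² -56(y + 6)² = 591 + 25 - 2016 = -1400
Divide by -1400: (y + 6)²/25 - (x + 1)²/56 = 1
Hyperbola, center (-1, -6), transverse axis vertical; a² = 25, b² = 56.
a = 5. Vertices at (h, k ± a).

(-1, -11) and (-1, -1)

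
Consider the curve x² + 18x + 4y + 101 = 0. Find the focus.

Only x is squared. Complete the square in x: (x + 9)² = -4(y + 5).
Vertex (-9, -5); 4p = -4 so p = -1. Opens down.
Focus is p units from the vertex along the axis: (h, k + p).

(-9, -6)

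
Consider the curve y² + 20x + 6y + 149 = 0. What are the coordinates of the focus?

(-12, -3)

Only y is squared. Complete the square in y: (y + 3)² = -20(x + 7).
Vertex (-7, -3); 4p = -20 so p = -5. Opens left.
Focus is p units from the vertex along the axis: (h + p, k).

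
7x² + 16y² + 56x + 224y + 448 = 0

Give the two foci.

Group: 7(x² + 8x) + 16(y² + 14y) = -448
7(x + 4)² + 16(y + 7)² = -448 + 112 + 784 = 448
Divide through by 448 to get (x + 4)²/64 + (y + 7)²/28 = 1.
Ellipse, center (-4, -7), major axis horizontal; a² = 64, b² = 28.
c² = a² - b² = 64 - 28 = 36, so c = 6.
Foci lie on the horizontal axis through the center: (h ± c, k).

(-10, -7) and (2, -7)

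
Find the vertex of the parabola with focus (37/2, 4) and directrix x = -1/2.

(9, 4)

The vertex is the midpoint between the focus and the directrix along the axis of symmetry.
Axis is horizontal (directrix is vertical). Vertex x-coordinate = (37/2 + (-1/2))/2 = 9; y-coordinate = 4.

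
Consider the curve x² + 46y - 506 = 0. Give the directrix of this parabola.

Only x is squared. Complete the square in x: x² = -46(y - 11).
Vertex (0, 11); 4p = -46 so p = -23/2. Opens down.
Directrix is the horizontal line y = k − p = 11 − (-23/2) = 45/2.

y = 45/2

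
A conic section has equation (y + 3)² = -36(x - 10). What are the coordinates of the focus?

Vertex (10, -3); 4p = -36 so p = -9. Opens left.
Focus is p units from the vertex along the axis: (h + p, k).

(1, -3)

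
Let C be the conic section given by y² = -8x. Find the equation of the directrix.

Vertex (0, 0); 4p = -8 so p = -2. Opens left.
Directrix is the vertical line x = h − p = 0 − (-2) = 2.

x = 2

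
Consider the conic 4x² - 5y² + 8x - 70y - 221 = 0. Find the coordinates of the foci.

(-1, -10) and (-1, -4)

Group: 4(x² + 2x) -5(y² + 14y) = 221
Completing the square gives 4(x + 1)² -5(y + 7)² = 221 + 4 - 245 = -20.
Divide by -20: (y + 7)²/4 - (x + 1)²/5 = 1
Hyperbola, center (-1, -7), transverse axis vertical; a² = 4, b² = 5.
c² = a² + b² = 4 + 5 = 9, so c = 3.
Foci lie on the vertical axis through the center: (h, k ± c).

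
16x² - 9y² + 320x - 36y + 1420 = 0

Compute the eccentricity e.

e = 5/3

Rearranging, 16(x² + 20x) -9(y² + 4y) = -1420.
Complete the square in x and y: 16(x + 10)² -9(y + 2)² = -1420 + 1600 - 36 = 144
Divide through by 144 to get (x + 10)²/9 - (y + 2)²/16 = 1.
Hyperbola, center (-10, -2), transverse axis horizontal; a² = 9, b² = 16.
c² = a² + b² = 25, so c = 5.
e = c/a = 5/3.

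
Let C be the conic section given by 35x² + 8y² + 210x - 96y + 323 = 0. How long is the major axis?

2√35

Rearranging, 35(x² + 6x) + 8(y² - 12y) = -323.
Complete the square: 35(x + 3)² + 8(y - 6)² = -323 + 315 + 288 = 280
Dividing both sides by 280: (x + 3)²/8 + (y - 6)²/35 = 1
Ellipse, center (-3, 6), major axis vertical; a² = 35, b² = 8.
a² = 35 so a = √35; the major axis has length 2a = 2√35.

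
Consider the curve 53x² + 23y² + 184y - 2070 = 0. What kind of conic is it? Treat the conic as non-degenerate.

ellipse

No xy term. Coefficients of x² and y² are A = 53, C = 23.
A and C have the same sign but A ≠ C ⇒ ellipse.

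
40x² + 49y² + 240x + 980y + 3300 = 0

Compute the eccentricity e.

40(x² + 6x) + 49(y² + 20y) = -3300
Completing the square gives 40(x + 3)² + 49(y + 10)² = -3300 + 360 + 4900 = 1960.
Divide by 1960: (x + 3)²/49 + (y + 10)²/40 = 1
Ellipse, center (-3, -10), major axis horizontal; a² = 49, b² = 40.
c² = a² - b² = 9, so c = 3.
e = c/a = 3/7.

e = 3/7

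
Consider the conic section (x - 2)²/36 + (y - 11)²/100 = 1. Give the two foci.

Center (2, 11). The larger denominator 100 sits under the y-term, so the major axis is vertical; a² = 100, b² = 36.
c² = a² - b² = 100 - 36 = 64, so c = 8.
Foci lie on the vertical axis through the center: (h, k ± c).

(2, 3) and (2, 19)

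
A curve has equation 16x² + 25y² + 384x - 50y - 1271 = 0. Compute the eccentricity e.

e = 3/5

Collect terms: 16(x² + 24x) + 25(y² - 2y) = 1271
16(x + 12)² + 25(y - 1)² = 1271 + 2304 + 25 = 3600
Divide by 3600: (x + 12)²/225 + (y - 1)²/144 = 1
Ellipse, center (-12, 1), major axis horizontal; a² = 225, b² = 144.
c² = a² - b² = 81, so c = 9.
e = c/a = 9/15 = 3/5.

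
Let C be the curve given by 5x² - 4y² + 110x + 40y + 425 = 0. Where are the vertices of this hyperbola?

Group: 5(x² + 22x) -4(y² - 10y) = -425
5(x + 11)² -4(y - 5)² = -425 + 605 - 100 = 80
Divide by 80: (x + 11)²/16 - (y - 5)²/20 = 1
Hyperbola, center (-11, 5), transverse axis horizontal; a² = 16, b² = 20.
a = 4. Vertices at (h ± a, k).

(-15, 5) and (-7, 5)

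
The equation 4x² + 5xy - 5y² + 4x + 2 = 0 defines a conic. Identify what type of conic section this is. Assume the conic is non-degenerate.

A = 4, B = 5, C = -5.
Discriminant B² − 4AC = 5² − 4·4·(-5) = 105.
B² − 4AC > 0 ⇒ hyperbola.

hyperbola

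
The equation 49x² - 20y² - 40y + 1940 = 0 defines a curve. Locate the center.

(0, -1)

49x² -20(y² + 2y) = -1940
Complete the square in x and y: 49x² -20(y + 1)² = -1940 + 0 - 20 = -1960
Divide by -1960: (y + 1)²/98 - x²/40 = 1
Hyperbola with center (0, -1).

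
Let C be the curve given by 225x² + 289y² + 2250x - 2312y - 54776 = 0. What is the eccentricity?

e = 8/17

Group: 225(x² + 10x) + 289(y² - 8y) = 54776
Completing the square gives 225(x + 5)² + 289(y - 4)² = 54776 + 5625 + 4624 = 65025.
Dividing both sides by 65025: (x + 5)²/289 + (y - 4)²/225 = 1
Ellipse, center (-5, 4), major axis horizontal; a² = 289, b² = 225.
c² = a² - b² = 64, so c = 8.
e = c/a = 8/17.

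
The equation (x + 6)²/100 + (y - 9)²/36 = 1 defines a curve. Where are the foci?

(-14, 9) and (2, 9)

Center (-6, 9). The larger denominator 100 sits under the x-term, so the major axis is horizontal; a² = 100, b² = 36.
c² = a² - b² = 100 - 36 = 64, so c = 8.
Foci lie on the horizontal axis through the center: (h ± c, k).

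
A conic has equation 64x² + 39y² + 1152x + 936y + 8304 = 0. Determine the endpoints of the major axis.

Group the x- and y-terms: 64(x² + 18x) + 39(y² + 24y) = -8304
Completing the square gives 64(x + 9)² + 39(y + 12)² = -8304 + 5184 + 5616 = 2496.
Dividing both sides by 2496: (x + 9)²/39 + (y + 12)²/64 = 1
Ellipse, center (-9, -12), major axis vertical; a² = 64, b² = 39.
a = 8. Vertices at (h, k ± a).

(-9, -20) and (-9, -4)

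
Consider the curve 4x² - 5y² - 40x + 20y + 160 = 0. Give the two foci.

Group: 4(x² - 10x) -5(y² - 4y) = -160
Complete the square in x and y: 4(x - 5)² -5(y - 2)² = -160 + 100 - 20 = -80
Divide through by -80 to get (y - 2)²/16 - (x - 5)²/20 = 1.
Hyperbola, center (5, 2), transverse axis vertical; a² = 16, b² = 20.
c² = a² + b² = 16 + 20 = 36, so c = 6.
Foci lie on the vertical axis through the center: (h, k ± c).

(5, -4) and (5, 8)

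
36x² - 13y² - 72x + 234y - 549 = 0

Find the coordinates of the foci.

(1, 2) and (1, 16)

Group: 36(x² - 2x) -13(y² - 18y) = 549
Completing the square gives 36(x - 1)² -13(y - 9)² = 549 + 36 - 1053 = -468.
Dividing both sides by -468: (y - 9)²/36 - (x - 1)²/13 = 1
Hyperbola, center (1, 9), transverse axis vertical; a² = 36, b² = 13.
c² = a² + b² = 36 + 13 = 49, so c = 7.
Foci lie on the vertical axis through the center: (h, k ± c).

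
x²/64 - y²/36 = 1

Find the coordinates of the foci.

(-10, 0) and (10, 0)

Center (0, 0). The positive term is the x-term, so the transverse axis is horizontal; a² = 64, b² = 36.
c² = a² + b² = 64 + 36 = 100, so c = 10.
Foci lie on the horizontal axis through the center: (h ± c, k).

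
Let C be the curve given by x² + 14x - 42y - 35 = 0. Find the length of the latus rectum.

Only x is squared. Complete the square in x: (x + 7)² = 42(y + 2).
Vertex (-7, -2); 4p = 42 so p = 21/2. Opens up.
Latus rectum length = |4p| = 42.

42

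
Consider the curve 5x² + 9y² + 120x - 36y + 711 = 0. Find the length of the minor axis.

Rearranging, 5(x² + 24x) + 9(y² - 4y) = -711.
5(x + 12)² + 9(y - 2)² = -711 + 720 + 36 = 45
Divide by 45: (x + 12)²/9 + (y - 2)²/5 = 1
Ellipse, center (-12, 2), major axis horizontal; a² = 9, b² = 5.
b² = 5 so b = √5; the minor axis has length 2b = 2√5.

2√5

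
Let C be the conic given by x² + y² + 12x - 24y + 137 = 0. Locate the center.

Group the x- and y-terms: (x² + 12x) + (y² - 24y) = -137
Complete the square in x and y: (x + 6)² + (y - 12)² = -137 + 36 + 144 = 43
So (x + 6)² + (y - 12)² = 43.
Circle centered at (-6, 12) with r² = 43.

(-6, 12)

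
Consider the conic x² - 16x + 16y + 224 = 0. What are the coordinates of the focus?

Only x is squared. Complete the square in x: (x - 8)² = -16(y + 10).
Vertex (8, -10); 4p = -16 so p = -4. Opens down.
Focus is p units from the vertex along the axis: (h, k + p).

(8, -14)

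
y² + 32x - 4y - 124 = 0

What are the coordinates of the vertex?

Only y is squared. Complete the square in y: (y - 2)² = -32(x - 4).
Vertex (4, 2); 4p = -32 so p = -8. Opens left.

(4, 2)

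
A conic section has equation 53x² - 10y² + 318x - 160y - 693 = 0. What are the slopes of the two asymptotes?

53(x² + 6x) -10(y² + 16y) = 693
Completing the square gives 53(x + 3)² -10(y + 8)² = 693 + 477 - 640 = 530.
Dividing both sides by 530: (x + 3)²/10 - (y + 8)²/53 = 1
Hyperbola, center (-3, -8), transverse axis horizontal; a² = 10, b² = 53.
For a horizontal hyperbola the asymptotes have slope ±b/a.
Here that is ±√53/√10 = ±√530/10.

√530/10 and -√530/10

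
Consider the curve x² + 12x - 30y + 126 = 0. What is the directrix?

y = -9/2

Only x is squared. Complete the square in x: (x + 6)² = 30(y - 3).
Vertex (-6, 3); 4p = 30 so p = 15/2. Opens up.
Directrix is the horizontal line y = k − p = 3 − (15/2) = -9/2.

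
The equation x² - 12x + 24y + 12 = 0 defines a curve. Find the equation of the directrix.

y = 7

Only x is squared. Complete the square in x: (x - 6)² = -24(y - 1).
Vertex (6, 1); 4p = -24 so p = -6. Opens down.
Directrix is the horizontal line y = k − p = 1 − (-6) = 7.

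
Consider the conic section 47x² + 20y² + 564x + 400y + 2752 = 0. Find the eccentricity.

e = 3√141/47

Rearranging, 47(x² + 12x) + 20(y² + 20y) = -2752.
Complete the square in x and y: 47(x + 6)² + 20(y + 10)² = -2752 + 1692 + 2000 = 940
Divide through by 940 to get (x + 6)²/20 + (y + 10)²/47 = 1.
Ellipse, center (-6, -10), major axis vertical; a² = 47, b² = 20.
c² = a² - b² = 27, so c = 3√3.
e = c/a = 3√3/√47 = 3√141/47.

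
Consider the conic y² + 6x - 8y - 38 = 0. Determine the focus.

(15/2, 4)

Only y is squared. Complete the square in y: (y - 4)² = -6(x - 9).
Vertex (9, 4); 4p = -6 so p = -3/2. Opens left.
Focus is p units from the vertex along the axis: (h + p, k).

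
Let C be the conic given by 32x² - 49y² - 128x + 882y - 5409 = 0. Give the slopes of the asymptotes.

4√2/7 and -4√2/7

Rearranging, 32(x² - 4x) -49(y² - 18y) = 5409.
Complete the square in x and y: 32(x - 2)² -49(y - 9)² = 5409 + 128 - 3969 = 1568
Divide by 1568: (x - 2)²/49 - (y - 9)²/32 = 1
Hyperbola, center (2, 9), transverse axis horizontal; a² = 49, b² = 32.
For a horizontal hyperbola the asymptotes have slope ±b/a.
Here that is ±4√2/7.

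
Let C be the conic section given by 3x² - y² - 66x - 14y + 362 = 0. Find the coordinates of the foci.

(11, -15) and (11, 1)

Group the x- and y-terms: 3(x² - 22x) -(y² + 14y) = -362
Complete the square: 3(x - 11)² -(y + 7)² = -362 + 363 - 49 = -48
Dividing both sides by -48: (y + 7)²/48 - (x - 11)²/16 = 1
Hyperbola, center (11, -7), transverse axis vertical; a² = 48, b² = 16.
c² = a² + b² = 48 + 16 = 64, so c = 8.
Foci lie on the vertical axis through the center: (h, k ± c).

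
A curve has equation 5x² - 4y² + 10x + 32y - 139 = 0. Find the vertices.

(-5, 4) and (3, 4)

Collect terms: 5(x² + 2x) -4(y² - 8y) = 139
Completing the square gives 5(x + 1)² -4(y - 4)² = 139 + 5 - 64 = 80.
Dividing both sides by 80: (x + 1)²/16 - (y - 4)²/20 = 1
Hyperbola, center (-1, 4), transverse axis horizontal; a² = 16, b² = 20.
a = 4. Vertices at (h ± a, k).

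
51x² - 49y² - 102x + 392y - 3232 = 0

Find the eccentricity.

e = 10/7

Group the x- and y-terms: 51(x² - 2x) -49(y² - 8y) = 3232
Complete the square: 51(x - 1)² -49(y - 4)² = 3232 + 51 - 784 = 2499
Divide by 2499: (x - 1)²/49 - (y - 4)²/51 = 1
Hyperbola, center (1, 4), transverse axis horizontal; a² = 49, b² = 51.
c² = a² + b² = 100, so c = 10.
e = c/a = 10/7.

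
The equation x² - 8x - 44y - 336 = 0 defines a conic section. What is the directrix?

Only x is squared. Complete the square in x: (x - 4)² = 44(y + 8).
Vertex (4, -8); 4p = 44 so p = 11. Opens up.
Directrix is the horizontal line y = k − p = -8 − (11) = -19.

y = -19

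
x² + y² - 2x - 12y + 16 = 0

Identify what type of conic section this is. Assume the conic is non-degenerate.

No xy term. Coefficients of x² and y² are A = 1, C = 1.
A = C (same sign) ⇒ circle.

circle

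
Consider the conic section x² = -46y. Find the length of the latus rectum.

46

Vertex (0, 0); 4p = -46 so p = -23/2. Opens down.
Latus rectum length = |4p| = 46.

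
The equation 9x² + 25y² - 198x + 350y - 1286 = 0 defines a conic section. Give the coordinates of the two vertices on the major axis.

Group: 9(x² - 22x) + 25(y² + 14y) = 1286
9(x - 11)² + 25(y + 7)² = 1286 + 1089 + 1225 = 3600
Divide through by 3600 to get (x - 11)²/400 + (y + 7)²/144 = 1.
Ellipse, center (11, -7), major axis horizontal; a² = 400, b² = 144.
a = 20. Vertices at (h ± a, k).

(-9, -7) and (31, -7)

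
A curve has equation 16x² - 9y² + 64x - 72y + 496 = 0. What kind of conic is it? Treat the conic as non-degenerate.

No xy term. Coefficients of x² and y² are A = 16, C = -9.
A and C have opposite signs ⇒ hyperbola.

hyperbola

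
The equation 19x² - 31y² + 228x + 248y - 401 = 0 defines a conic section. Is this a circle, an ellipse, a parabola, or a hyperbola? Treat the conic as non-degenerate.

hyperbola

No xy term. Coefficients of x² and y² are A = 19, C = -31.
A and C have opposite signs ⇒ hyperbola.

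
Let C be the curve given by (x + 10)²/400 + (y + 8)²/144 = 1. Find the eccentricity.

Center (-10, -8). The larger denominator 400 sits under the x-term, so the major axis is horizontal; a² = 400, b² = 144.
c² = a² - b² = 256, so c = 16.
e = c/a = 16/20 = 4/5.

e = 4/5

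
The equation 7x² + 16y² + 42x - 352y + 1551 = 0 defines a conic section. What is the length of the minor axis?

7(x² + 6x) + 16(y² - 22y) = -1551
Completing the square gives 7(x + 3)² + 16(y - 11)² = -1551 + 63 + 1936 = 448.
Divide by 448: (x + 3)²/64 + (y - 11)²/28 = 1
Ellipse, center (-3, 11), major axis horizontal; a² = 64, b² = 28.
b² = 28 so b = 2√7; the minor axis has length 2b = 4√7.

4√7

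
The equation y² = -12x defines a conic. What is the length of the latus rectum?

12

Vertex (0, 0); 4p = -12 so p = -3. Opens left.
Latus rectum length = |4p| = 12.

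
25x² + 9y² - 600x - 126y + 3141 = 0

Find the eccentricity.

e = 4/5

Group the x- and y-terms: 25(x² - 24x) + 9(y² - 14y) = -3141
Completing the square gives 25(x - 12)² + 9(y - 7)² = -3141 + 3600 + 441 = 900.
Divide by 900: (x - 12)²/36 + (y - 7)²/100 = 1
Ellipse, center (12, 7), major axis vertical; a² = 100, b² = 36.
c² = a² - b² = 64, so c = 8.
e = c/a = 8/10 = 4/5.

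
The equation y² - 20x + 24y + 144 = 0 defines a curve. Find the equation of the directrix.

Only y is squared. Complete the square in y: (y + 12)² = 20x.
Vertex (0, -12); 4p = 20 so p = 5. Opens right.
Directrix is the vertical line x = h − p = 0 − (5) = -5.

x = -5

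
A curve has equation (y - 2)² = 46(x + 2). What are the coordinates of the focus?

(19/2, 2)

Vertex (-2, 2); 4p = 46 so p = 23/2. Opens right.
Focus is p units from the vertex along the axis: (h + p, k).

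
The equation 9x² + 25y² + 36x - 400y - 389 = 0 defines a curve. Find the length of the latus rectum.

54/5

9(x² + 4x) + 25(y² - 16y) = 389
Complete the square: 9(x + 2)² + 25(y - 8)² = 389 + 36 + 1600 = 2025
Divide by 2025: (x + 2)²/225 + (y - 8)²/81 = 1
Ellipse, center (-2, 8), major axis horizontal; a² = 225, b² = 81.
Latus rectum length = 2b²/a = 2·81/15 = 54/5.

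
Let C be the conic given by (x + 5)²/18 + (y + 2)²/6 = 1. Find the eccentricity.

Center (-5, -2). The larger denominator 18 sits under the x-term, so the major axis is horizontal; a² = 18, b² = 6.
c² = a² - b² = 12, so c = 2√3.
e = c/a = 2√3/3√2 = √6/3.

e = √6/3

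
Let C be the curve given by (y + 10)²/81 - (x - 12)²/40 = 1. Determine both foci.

(12, -21) and (12, 1)

Center (12, -10). The positive term is the y-term, so the transverse axis is vertical; a² = 81, b² = 40.
c² = a² + b² = 81 + 40 = 121, so c = 11.
Foci lie on the vertical axis through the center: (h, k ± c).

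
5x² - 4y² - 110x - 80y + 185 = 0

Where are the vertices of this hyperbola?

(9, -10) and (13, -10)

5(x² - 22x) -4(y² + 20y) = -185
Complete the square in x and y: 5(x - 11)² -4(y + 10)² = -185 + 605 - 400 = 20
Divide through by 20 to get (x - 11)²/4 - (y + 10)²/5 = 1.
Hyperbola, center (11, -10), transverse axis horizontal; a² = 4, b² = 5.
a = 2. Vertices at (h ± a, k).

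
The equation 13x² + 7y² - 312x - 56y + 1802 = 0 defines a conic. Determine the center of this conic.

(12, 4)

Rearranging, 13(x² - 24x) + 7(y² - 8y) = -1802.
13(x - 12)² + 7(y - 4)² = -1802 + 1872 + 112 = 182
Divide through by 182 to get (x - 12)²/14 + (y - 4)²/26 = 1.
Ellipse with center (12, 4).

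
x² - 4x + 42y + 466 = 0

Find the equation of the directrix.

Only x is squared. Complete the square in x: (x - 2)² = -42(y + 11).
Vertex (2, -11); 4p = -42 so p = -21/2. Opens down.
Directrix is the horizontal line y = k − p = -11 − (-21/2) = -1/2.

y = -1/2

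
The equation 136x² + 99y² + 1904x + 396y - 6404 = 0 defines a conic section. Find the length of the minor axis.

Group: 136(x² + 14x) + 99(y² + 4y) = 6404
Completing the square gives 136(x + 7)² + 99(y + 2)² = 6404 + 6664 + 396 = 13464.
Divide by 13464: (x + 7)²/99 + (y + 2)²/136 = 1
Ellipse, center (-7, -2), major axis vertical; a² = 136, b² = 99.
b² = 99 so b = 3√11; the minor axis has length 2b = 6√11.

6√11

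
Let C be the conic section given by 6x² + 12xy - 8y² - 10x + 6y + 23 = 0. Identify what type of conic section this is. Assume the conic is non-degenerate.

A = 6, B = 12, C = -8.
Discriminant B² − 4AC = 12² − 4·6·(-8) = 336.
B² − 4AC > 0 ⇒ hyperbola.

hyperbola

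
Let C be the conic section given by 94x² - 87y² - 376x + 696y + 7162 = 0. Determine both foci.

Group: 94(x² - 4x) -87(y² - 8y) = -7162
94(x - 2)² -87(y - 4)² = -7162 + 376 - 1392 = -8178
Divide by -8178: (y - 4)²/94 - (x - 2)²/87 = 1
Hyperbola, center (2, 4), transverse axis vertical; a² = 94, b² = 87.
c² = a² + b² = 94 + 87 = 181, so c = √181.
Foci lie on the vertical axis through the center: (h, k ± c).

(2, 4 - √181) and (2, 4 + √181)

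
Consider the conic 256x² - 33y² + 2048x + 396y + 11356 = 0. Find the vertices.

(-4, -10) and (-4, 22)

Group: 256(x² + 8x) -33(y² - 12y) = -11356
Completing the square gives 256(x + 4)² -33(y - 6)² = -11356 + 4096 - 1188 = -8448.
Dividing both sides by -8448: (y - 6)²/256 - (x + 4)²/33 = 1
Hyperbola, center (-4, 6), transverse axis vertical; a² = 256, b² = 33.
a = 16. Vertices at (h, k ± a).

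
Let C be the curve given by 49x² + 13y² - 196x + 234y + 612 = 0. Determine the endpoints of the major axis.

Group: 49(x² - 4x) + 13(y² + 18y) = -612
49(x - 2)² + 13(y + 9)² = -612 + 196 + 1053 = 637
Divide by 637: (x - 2)²/13 + (y + 9)²/49 = 1
Ellipse, center (2, -9), major axis vertical; a² = 49, b² = 13.
a = 7. Vertices at (h, k ± a).

(2, -16) and (2, -2)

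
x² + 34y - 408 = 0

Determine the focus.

Only x is squared. Complete the square in x: x² = -34(y - 12).
Vertex (0, 12); 4p = -34 so p = -17/2. Opens down.
Focus is p units from the vertex along the axis: (h, k + p).

(0, 7/2)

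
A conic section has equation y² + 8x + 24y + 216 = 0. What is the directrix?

x = -7

Only y is squared. Complete the square in y: (y + 12)² = -8(x + 9).
Vertex (-9, -12); 4p = -8 so p = -2. Opens left.
Directrix is the vertical line x = h − p = -9 − (-2) = -7.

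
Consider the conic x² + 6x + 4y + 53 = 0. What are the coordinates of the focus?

Only x is squared. Complete the square in x: (x + 3)² = -4(y + 11).
Vertex (-3, -11); 4p = -4 so p = -1. Opens down.
Focus is p units from the vertex along the axis: (h, k + p).

(-3, -12)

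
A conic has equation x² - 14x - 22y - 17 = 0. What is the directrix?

Only x is squared. Complete the square in x: (x - 7)² = 22(y + 3).
Vertex (7, -3); 4p = 22 so p = 11/2. Opens up.
Directrix is the horizontal line y = k − p = -3 − (11/2) = -17/2.

y = -17/2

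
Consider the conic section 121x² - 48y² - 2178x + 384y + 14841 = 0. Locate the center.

Rearranging, 121(x² - 18x) -48(y² - 8y) = -14841.
Complete the square in x and y: 121(x - 9)² -48(y - 4)² = -14841 + 9801 - 768 = -5808
Divide through by -5808 to get (y - 4)²/121 - (x - 9)²/48 = 1.
Hyperbola with center (9, 4).

(9, 4)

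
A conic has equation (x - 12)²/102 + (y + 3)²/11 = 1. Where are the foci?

Center (12, -3). The larger denominator 102 sits under the x-term, so the major axis is horizontal; a² = 102, b² = 11.
c² = a² - b² = 102 - 11 = 91, so c = √91.
Foci lie on the horizontal axis through the center: (h ± c, k).

(12 - √91, -3) and (12 + √91, -3)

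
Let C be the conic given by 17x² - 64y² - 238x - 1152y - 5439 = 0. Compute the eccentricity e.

17(x² - 14x) -64(y² + 18y) = 5439
17(x - 7)² -64(y + 9)² = 5439 + 833 - 5184 = 1088
Divide through by 1088 to get (x - 7)²/64 - (y + 9)²/17 = 1.
Hyperbola, center (7, -9), transverse axis horizontal; a² = 64, b² = 17.
c² = a² + b² = 81, so c = 9.
e = c/a = 9/8.

e = 9/8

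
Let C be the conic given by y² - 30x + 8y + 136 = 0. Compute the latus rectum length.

Only y is squared. Complete the square in y: (y + 4)² = 30(x - 4).
Vertex (4, -4); 4p = 30 so p = 15/2. Opens right.
Latus rectum length = |4p| = 30.

30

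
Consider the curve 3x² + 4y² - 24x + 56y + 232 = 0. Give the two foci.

(3, -7) and (5, -7)

3(x² - 8x) + 4(y² + 14y) = -232
Complete the square: 3(x - 4)² + 4(y + 7)² = -232 + 48 + 196 = 12
Divide by 12: (x - 4)²/4 + (y + 7)²/3 = 1
Ellipse, center (4, -7), major axis horizontal; a² = 4, b² = 3.
c² = a² - b² = 4 - 3 = 1, so c = 1.
Foci lie on the horizontal axis through the center: (h ± c, k).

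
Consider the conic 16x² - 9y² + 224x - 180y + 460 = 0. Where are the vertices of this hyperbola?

Group: 16(x² + 14x) -9(y² + 20y) = -460
Completing the square gives 16(x + 7)² -9(y + 10)² = -460 + 784 - 900 = -576.
Dividing both sides by -576: (y + 10)²/64 - (x + 7)²/36 = 1
Hyperbola, center (-7, -10), transverse axis vertical; a² = 64, b² = 36.
a = 8. Vertices at (h, k ± a).

(-7, -18) and (-7, -2)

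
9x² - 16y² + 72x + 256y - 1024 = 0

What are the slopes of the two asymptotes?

3/4 and -3/4

Rearranging, 9(x² + 8x) -16(y² - 16y) = 1024.
9(x + 4)² -16(y - 8)² = 1024 + 144 - 1024 = 144
Dividing both sides by 144: (x + 4)²/16 - (y - 8)²/9 = 1
Hyperbola, center (-4, 8), transverse axis horizontal; a² = 16, b² = 9.
For a horizontal hyperbola the asymptotes have slope ±b/a.
Here that is ±3/4.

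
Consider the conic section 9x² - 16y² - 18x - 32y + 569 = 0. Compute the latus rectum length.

64/3

Group: 9(x² - 2x) -16(y² + 2y) = -569
9(x - 1)² -16(y + 1)² = -569 + 9 - 16 = -576
Divide through by -576 to get (y + 1)²/36 - (x - 1)²/64 = 1.
Hyperbola, center (1, -1), transverse axis vertical; a² = 36, b² = 64.
Latus rectum length = 2b²/a = 2·64/6 = 64/3.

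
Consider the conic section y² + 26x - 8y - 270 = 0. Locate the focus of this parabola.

(9/2, 4)

Only y is squared. Complete the square in y: (y - 4)² = -26(x - 11).
Vertex (11, 4); 4p = -26 so p = -13/2. Opens left.
Focus is p units from the vertex along the axis: (h + p, k).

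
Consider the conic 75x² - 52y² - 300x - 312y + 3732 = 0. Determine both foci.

(2, -3 - √127) and (2, -3 + √127)

Group: 75(x² - 4x) -52(y² + 6y) = -3732
Completing the square gives 75(x - 2)² -52(y + 3)² = -3732 + 300 - 468 = -3900.
Divide by -3900: (y + 3)²/75 - (x - 2)²/52 = 1
Hyperbola, center (2, -3), transverse axis vertical; a² = 75, b² = 52.
c² = a² + b² = 75 + 52 = 127, so c = √127.
Foci lie on the vertical axis through the center: (h, k ± c).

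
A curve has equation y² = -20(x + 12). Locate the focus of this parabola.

Vertex (-12, 0); 4p = -20 so p = -5. Opens left.
Focus is p units from the vertex along the axis: (h + p, k).

(-17, 0)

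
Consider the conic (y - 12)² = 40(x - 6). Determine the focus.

Vertex (6, 12); 4p = 40 so p = 10. Opens right.
Focus is p units from the vertex along the axis: (h + p, k).

(16, 12)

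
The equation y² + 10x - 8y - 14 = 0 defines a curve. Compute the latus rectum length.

10

Only y is squared. Complete the square in y: (y - 4)² = -10(x - 3).
Vertex (3, 4); 4p = -10 so p = -5/2. Opens left.
Latus rectum length = |4p| = 10.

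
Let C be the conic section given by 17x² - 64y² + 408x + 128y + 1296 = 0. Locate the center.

Group: 17(x² + 24x) -64(y² - 2y) = -1296
Complete the square: 17(x + 12)² -64(y - 1)² = -1296 + 2448 - 64 = 1088
Divide by 1088: (x + 12)²/64 - (y - 1)²/17 = 1
Hyperbola with center (-12, 1).

(-12, 1)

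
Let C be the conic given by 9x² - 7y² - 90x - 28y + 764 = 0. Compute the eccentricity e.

Group: 9(x² - 10x) -7(y² + 4y) = -764
Complete the square: 9(x - 5)² -7(y + 2)² = -764 + 225 - 28 = -567
Dividing both sides by -567: (y + 2)²/81 - (x - 5)²/63 = 1
Hyperbola, center (5, -2), transverse axis vertical; a² = 81, b² = 63.
c² = a² + b² = 144, so c = 12.
e = c/a = 12/9 = 4/3.

e = 4/3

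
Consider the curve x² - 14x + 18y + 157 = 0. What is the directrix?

Only x is squared. Complete the square in x: (x - 7)² = -18(y + 6).
Vertex (7, -6); 4p = -18 so p = -9/2. Opens down.
Directrix is the horizontal line y = k − p = -6 − (-9/2) = -3/2.

y = -3/2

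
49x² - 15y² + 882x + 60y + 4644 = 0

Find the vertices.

(-9, -5) and (-9, 9)

49(x² + 18x) -15(y² - 4y) = -4644
Complete the square in x and y: 49(x + 9)² -15(y - 2)² = -4644 + 3969 - 60 = -735
Divide through by -735 to get (y - 2)²/49 - (x + 9)²/15 = 1.
Hyperbola, center (-9, 2), transverse axis vertical; a² = 49, b² = 15.
a = 7. Vertices at (h, k ± a).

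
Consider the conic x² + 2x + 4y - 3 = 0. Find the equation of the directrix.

y = 2

Only x is squared. Complete the square in x: (x + 1)² = -4(y - 1).
Vertex (-1, 1); 4p = -4 so p = -1. Opens down.
Directrix is the horizontal line y = k − p = 1 − (-1) = 2.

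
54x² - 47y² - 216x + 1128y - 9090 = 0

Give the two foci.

54(x² - 4x) -47(y² - 24y) = 9090
54(x - 2)² -47(y - 12)² = 9090 + 216 - 6768 = 2538
Divide through by 2538 to get (x - 2)²/47 - (y - 12)²/54 = 1.
Hyperbola, center (2, 12), transverse axis horizontal; a² = 47, b² = 54.
c² = a² + b² = 47 + 54 = 101, so c = √101.
Foci lie on the horizontal axis through the center: (h ± c, k).

(2 - √101, 12) and (2 + √101, 12)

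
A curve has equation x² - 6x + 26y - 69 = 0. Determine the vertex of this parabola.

Only x is squared. Complete the square in x: (x - 3)² = -26(y - 3).
Vertex (3, 3); 4p = -26 so p = -13/2. Opens down.

(3, 3)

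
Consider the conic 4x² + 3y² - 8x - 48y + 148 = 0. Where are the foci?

Group the x- and y-terms: 4(x² - 2x) + 3(y² - 16y) = -148
Complete the square in x and y: 4(x - 1)² + 3(y - 8)² = -148 + 4 + 192 = 48
Divide by 48: (x - 1)²/12 + (y - 8)²/16 = 1
Ellipse, center (1, 8), major axis vertical; a² = 16, b² = 12.
c² = a² - b² = 16 - 12 = 4, so c = 2.
Foci lie on the vertical axis through the center: (h, k ± c).

(1, 6) and (1, 10)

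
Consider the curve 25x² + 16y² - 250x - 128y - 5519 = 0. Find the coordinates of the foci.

(5, -8) and (5, 16)

Group the x- and y-terms: 25(x² - 10x) + 16(y² - 8y) = 5519
Completing the square gives 25(x - 5)² + 16(y - 4)² = 5519 + 625 + 256 = 6400.
Dividing both sides by 6400: (x - 5)²/256 + (y - 4)²/400 = 1
Ellipse, center (5, 4), major axis vertical; a² = 400, b² = 256.
c² = a² - b² = 400 - 256 = 144, so c = 12.
Foci lie on the vertical axis through the center: (h, k ± c).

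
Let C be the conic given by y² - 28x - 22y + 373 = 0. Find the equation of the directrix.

x = 2

Only y is squared. Complete the square in y: (y - 11)² = 28(x - 9).
Vertex (9, 11); 4p = 28 so p = 7. Opens right.
Directrix is the vertical line x = h − p = 9 − (7) = 2.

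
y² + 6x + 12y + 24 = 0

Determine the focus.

Only y is squared. Complete the square in y: (y + 6)² = -6(x - 2).
Vertex (2, -6); 4p = -6 so p = -3/2. Opens left.
Focus is p units from the vertex along the axis: (h + p, k).

(1/2, -6)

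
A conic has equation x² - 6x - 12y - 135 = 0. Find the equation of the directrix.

y = -15

Only x is squared. Complete the square in x: (x - 3)² = 12(y + 12).
Vertex (3, -12); 4p = 12 so p = 3. Opens up.
Directrix is the horizontal line y = k − p = -12 − (3) = -15.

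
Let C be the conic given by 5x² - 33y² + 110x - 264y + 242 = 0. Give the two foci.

(-11, -4 - √38) and (-11, -4 + √38)

Group: 5(x² + 22x) -33(y² + 8y) = -242
5(x + 11)² -33(y + 4)² = -242 + 605 - 528 = -165
Dividing both sides by -165: (y + 4)²/5 - (x + 11)²/33 = 1
Hyperbola, center (-11, -4), transverse axis vertical; a² = 5, b² = 33.
c² = a² + b² = 5 + 33 = 38, so c = √38.
Foci lie on the vertical axis through the center: (h, k ± c).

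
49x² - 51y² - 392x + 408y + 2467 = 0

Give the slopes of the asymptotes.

7√51/51 and -7√51/51

Group the x- and y-terms: 49(x² - 8x) -51(y² - 8y) = -2467
Completing the square gives 49(x - 4)² -51(y - 4)² = -2467 + 784 - 816 = -2499.
Divide by -2499: (y - 4)²/49 - (x - 4)²/51 = 1
Hyperbola, center (4, 4), transverse axis vertical; a² = 49, b² = 51.
For a vertical hyperbola the asymptotes have slope ±a/b.
Here that is ±7/√51 = ±7√51/51.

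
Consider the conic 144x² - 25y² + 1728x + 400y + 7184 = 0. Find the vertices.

Group: 144(x² + 12x) -25(y² - 16y) = -7184
Complete the square in x and y: 144(x + 6)² -25(y - 8)² = -7184 + 5184 - 1600 = -3600
Divide through by -3600 to get (y - 8)²/144 - (x + 6)²/25 = 1.
Hyperbola, center (-6, 8), transverse axis vertical; a² = 144, b² = 25.
a = 12. Vertices at (h, k ± a).

(-6, -4) and (-6, 20)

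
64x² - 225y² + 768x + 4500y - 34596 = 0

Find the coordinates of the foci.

(-23, 10) and (11, 10)

Rearranging, 64(x² + 12x) -225(y² - 20y) = 34596.
Complete the square: 64(x + 6)² -225(y - 10)² = 34596 + 2304 - 22500 = 14400
Divide by 14400: (x + 6)²/225 - (y - 10)²/64 = 1
Hyperbola, center (-6, 10), transverse axis horizontal; a² = 225, b² = 64.
c² = a² + b² = 225 + 64 = 289, so c = 17.
Foci lie on the horizontal axis through the center: (h ± c, k).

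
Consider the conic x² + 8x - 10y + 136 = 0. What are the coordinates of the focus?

(-4, 29/2)

Only x is squared. Complete the square in x: (x + 4)² = 10(y - 12).
Vertex (-4, 12); 4p = 10 so p = 5/2. Opens up.
Focus is p units from the vertex along the axis: (h, k + p).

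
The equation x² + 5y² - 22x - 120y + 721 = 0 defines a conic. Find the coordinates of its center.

Group the x- and y-terms: (x² - 22x) + 5(y² - 24y) = -721
Complete the square: (x - 11)² + 5(y - 12)² = -721 + 121 + 720 = 120
Divide by 120: (x - 11)²/120 + (y - 12)²/24 = 1
Ellipse with center (11, 12).

(11, 12)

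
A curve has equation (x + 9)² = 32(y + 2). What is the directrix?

Vertex (-9, -2); 4p = 32 so p = 8. Opens up.
Directrix is the horizontal line y = k − p = -2 − (8) = -10.

y = -10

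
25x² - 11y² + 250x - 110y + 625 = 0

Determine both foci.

(-5, -11) and (-5, 1)

Rearranging, 25(x² + 10x) -11(y² + 10y) = -625.
25(x + 5)² -11(y + 5)² = -625 + 625 - 275 = -275
Divide by -275: (y + 5)²/25 - (x + 5)²/11 = 1
Hyperbola, center (-5, -5), transverse axis vertical; a² = 25, b² = 11.
c² = a² + b² = 25 + 11 = 36, so c = 6.
Foci lie on the vertical axis through the center: (h, k ± c).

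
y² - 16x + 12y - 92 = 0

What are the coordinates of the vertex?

Only y is squared. Complete the square in y: (y + 6)² = 16(x + 8).
Vertex (-8, -6); 4p = 16 so p = 4. Opens right.

(-8, -6)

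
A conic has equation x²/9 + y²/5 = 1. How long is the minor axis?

2√5

Center (0, 0). The larger denominator 9 sits under the x-term, so the major axis is horizontal; a² = 9, b² = 5.
b² = 5 so b = √5; the minor axis has length 2b = 2√5.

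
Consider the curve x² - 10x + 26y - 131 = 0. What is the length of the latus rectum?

26

Only x is squared. Complete the square in x: (x - 5)² = -26(y - 6).
Vertex (5, 6); 4p = -26 so p = -13/2. Opens down.
Latus rectum length = |4p| = 26.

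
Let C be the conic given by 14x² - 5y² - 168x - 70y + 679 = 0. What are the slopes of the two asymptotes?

√70/5 and -√70/5

Group: 14(x² - 12x) -5(y² + 14y) = -679
Complete the square: 14(x - 6)² -5(y + 7)² = -679 + 504 - 245 = -420
Divide through by -420 to get (y + 7)²/84 - (x - 6)²/30 = 1.
Hyperbola, center (6, -7), transverse axis vertical; a² = 84, b² = 30.
For a vertical hyperbola the asymptotes have slope ±a/b.
Here that is ±2√21/√30 = ±√70/5.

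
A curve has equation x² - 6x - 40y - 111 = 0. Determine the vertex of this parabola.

Only x is squared. Complete the square in x: (x - 3)² = 40(y + 3).
Vertex (3, -3); 4p = 40 so p = 10. Opens up.

(3, -3)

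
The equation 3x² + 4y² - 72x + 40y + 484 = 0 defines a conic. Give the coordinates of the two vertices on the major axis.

(8, -5) and (16, -5)

Group: 3(x² - 24x) + 4(y² + 10y) = -484
Completing the square gives 3(x - 12)² + 4(y + 5)² = -484 + 432 + 100 = 48.
Divide by 48: (x - 12)²/16 + (y + 5)²/12 = 1
Ellipse, center (12, -5), major axis horizontal; a² = 16, b² = 12.
a = 4. Vertices at (h ± a, k).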